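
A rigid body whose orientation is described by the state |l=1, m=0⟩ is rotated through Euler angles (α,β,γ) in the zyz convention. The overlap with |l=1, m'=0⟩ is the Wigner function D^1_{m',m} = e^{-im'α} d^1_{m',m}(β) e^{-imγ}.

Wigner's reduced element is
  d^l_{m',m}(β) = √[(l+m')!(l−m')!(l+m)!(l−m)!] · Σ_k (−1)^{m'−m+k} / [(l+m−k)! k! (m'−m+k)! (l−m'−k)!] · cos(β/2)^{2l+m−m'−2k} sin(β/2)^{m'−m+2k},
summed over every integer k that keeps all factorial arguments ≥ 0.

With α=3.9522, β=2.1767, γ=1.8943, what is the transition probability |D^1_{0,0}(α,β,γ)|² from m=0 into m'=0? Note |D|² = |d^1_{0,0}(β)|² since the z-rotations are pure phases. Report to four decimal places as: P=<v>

P=0.3243

Split into d^1_{0,0}(β=2.1767) × two z-phases.
Half-angle: c=0.463948, s=0.885863. N=√(1·1·1·1)=1.000000
k: max(0,(0)−(0))=0 … min(1+(0),1−(0))=1
  k=0: (−1)^0·1.0000/(1)·0.4639^2·0.8859^0 = +0.215247
  k=1: (−1)^1·1.0000/(1)·0.4639^0·0.8859^2 = -0.784753
d^1_{0,0}(2.1767) = +0.215247 -0.784753 = -0.569505
|D^1_{0,0}|² = |d^1_{0,0}(β)|² = (-0.569505)² = 0.324336 (the z-rotation phases have unit modulus)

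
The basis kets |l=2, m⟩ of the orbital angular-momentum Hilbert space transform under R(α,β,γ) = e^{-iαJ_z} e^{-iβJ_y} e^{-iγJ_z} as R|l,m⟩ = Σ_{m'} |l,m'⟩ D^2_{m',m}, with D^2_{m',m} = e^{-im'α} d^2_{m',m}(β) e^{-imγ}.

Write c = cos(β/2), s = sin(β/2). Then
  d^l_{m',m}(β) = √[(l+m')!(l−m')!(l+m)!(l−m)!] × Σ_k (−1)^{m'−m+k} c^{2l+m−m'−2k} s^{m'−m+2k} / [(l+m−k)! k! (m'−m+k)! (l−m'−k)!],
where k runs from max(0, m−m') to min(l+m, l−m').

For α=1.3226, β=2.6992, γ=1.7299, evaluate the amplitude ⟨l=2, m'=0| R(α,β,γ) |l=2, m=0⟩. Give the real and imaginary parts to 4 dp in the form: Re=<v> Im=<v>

Re=0.7251 Im=0.0000

First d^2_{0,0}(β=2.6992), then the phase factors e^{-i(0)α} and e^{-i(0)γ}:
With c≡cos(β/2)=0.219397 and s≡sin(β/2)=0.975636, N=[2·2·2·2]^{1/2}=4.000000
The bounds max(0,m−m')=0 and min(l+m,l−m')=2 give 3 terms
  k=0: (−1)^0·4.0000/(4)·0.2194^4·0.9756^0 = +0.002317
  k=1: (−1)^1·4.0000/(1)·0.2194^2·0.9756^2 = -0.183272
  k=2: (−1)^2·4.0000/(4)·0.2194^0·0.9756^4 = +0.906047
d^2_{0,0}(2.6992) = +0.002317 -0.183272 +0.906047 = +0.725092
Phases: e^{-i·(0)·1.3226}=+1.000000+0.000000i, e^{-i·(0)·1.7299}=+1.000000+0.000000i ⇒ D=+0.725092+0.000000i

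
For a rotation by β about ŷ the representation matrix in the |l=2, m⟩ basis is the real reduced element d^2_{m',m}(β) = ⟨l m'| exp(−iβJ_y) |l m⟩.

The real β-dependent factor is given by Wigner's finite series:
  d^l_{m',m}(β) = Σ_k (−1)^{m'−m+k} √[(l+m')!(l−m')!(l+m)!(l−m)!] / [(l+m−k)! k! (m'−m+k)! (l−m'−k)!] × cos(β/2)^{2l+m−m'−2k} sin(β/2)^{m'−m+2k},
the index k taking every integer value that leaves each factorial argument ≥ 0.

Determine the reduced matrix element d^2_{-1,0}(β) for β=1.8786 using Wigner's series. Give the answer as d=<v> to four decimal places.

d=-0.3536

d^2_{-1,0}(β=1.8786) via Wigner's sum:
Half-angle: c=0.590353, s=0.807145. N=√(1·6·2·2)=4.898979
The bounds max(0,m−m')=1 and min(l+m,l−m')=2 give 2 terms
  k=1: (−1)^0·4.8990/(2)·0.5904^3·0.8071^1 = +0.406783
  k=2: (−1)^1·4.8990/(2)·0.5904^1·0.8071^3 = -0.760400
d^2_{-1,0}(1.8786) = +0.406783 -0.760400 = -0.353617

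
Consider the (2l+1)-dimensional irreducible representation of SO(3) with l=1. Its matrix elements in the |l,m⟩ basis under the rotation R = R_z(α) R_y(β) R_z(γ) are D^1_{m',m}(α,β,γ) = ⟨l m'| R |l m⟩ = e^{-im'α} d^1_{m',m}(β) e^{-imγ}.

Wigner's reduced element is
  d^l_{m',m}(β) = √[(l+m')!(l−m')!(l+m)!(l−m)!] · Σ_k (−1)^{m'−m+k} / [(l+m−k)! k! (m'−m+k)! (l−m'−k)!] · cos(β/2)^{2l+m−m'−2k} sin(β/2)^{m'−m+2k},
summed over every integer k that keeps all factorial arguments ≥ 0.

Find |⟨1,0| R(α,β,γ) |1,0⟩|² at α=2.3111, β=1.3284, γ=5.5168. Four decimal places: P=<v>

First d^1_{0,0}(β=1.3284), then the phase factors e^{-i(0)α} and e^{-i(0)γ}:
c=cos(1.3284/2)=0.787410, s=sin(1.3284/2)=0.616429; N=√[1·1·1·1]=1.000000
Admissible k: 0..1 (factorial args all ≥0)
  k=0: (−1)^0·1.0000/(1)·0.7874^2·0.6164^0 = +0.620015
  k=1: (−1)^1·1.0000/(1)·0.7874^0·0.6164^2 = -0.379985
d^1_{0,0}(1.3284) = +0.620015 -0.379985 = +0.240030
|D^1_{0,0}|² = |d^1_{0,0}(β)|² = (+0.240030)² = 0.057614 (the z-rotation phases have unit modulus)

P=0.0576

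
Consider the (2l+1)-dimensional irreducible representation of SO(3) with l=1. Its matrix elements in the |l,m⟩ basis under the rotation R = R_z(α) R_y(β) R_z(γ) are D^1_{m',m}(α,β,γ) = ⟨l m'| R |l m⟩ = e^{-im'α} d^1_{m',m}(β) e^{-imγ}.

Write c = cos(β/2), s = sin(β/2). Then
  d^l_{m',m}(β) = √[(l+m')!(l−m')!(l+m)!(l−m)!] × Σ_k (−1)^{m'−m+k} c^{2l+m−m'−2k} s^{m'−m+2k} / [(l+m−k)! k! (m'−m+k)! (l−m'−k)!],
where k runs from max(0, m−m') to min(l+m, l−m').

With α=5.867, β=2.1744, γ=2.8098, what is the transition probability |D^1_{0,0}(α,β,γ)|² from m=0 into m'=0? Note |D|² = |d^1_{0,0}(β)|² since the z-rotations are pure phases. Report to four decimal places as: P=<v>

P=0.3222

Split into d^1_{0,0}(β=2.1744) × two z-phases.
With c≡cos(β/2)=0.464966 and s≡sin(β/2)=0.885328, N=[1·1·1·1]^{1/2}=1.000000
Admissible k: 0..1 (factorial args all ≥0)
  k=0: (−1)^0·1.0000/(1)·0.4650^2·0.8853^0 = +0.216193
  k=1: (−1)^1·1.0000/(1)·0.4650^0·0.8853^2 = -0.783807
d^1_{0,0}(2.1744) = +0.216193 -0.783807 = -0.567613
|D^1_{0,0}|² = |d^1_{0,0}(β)|² = (-0.567613)² = 0.322185 (the z-rotation phases have unit modulus)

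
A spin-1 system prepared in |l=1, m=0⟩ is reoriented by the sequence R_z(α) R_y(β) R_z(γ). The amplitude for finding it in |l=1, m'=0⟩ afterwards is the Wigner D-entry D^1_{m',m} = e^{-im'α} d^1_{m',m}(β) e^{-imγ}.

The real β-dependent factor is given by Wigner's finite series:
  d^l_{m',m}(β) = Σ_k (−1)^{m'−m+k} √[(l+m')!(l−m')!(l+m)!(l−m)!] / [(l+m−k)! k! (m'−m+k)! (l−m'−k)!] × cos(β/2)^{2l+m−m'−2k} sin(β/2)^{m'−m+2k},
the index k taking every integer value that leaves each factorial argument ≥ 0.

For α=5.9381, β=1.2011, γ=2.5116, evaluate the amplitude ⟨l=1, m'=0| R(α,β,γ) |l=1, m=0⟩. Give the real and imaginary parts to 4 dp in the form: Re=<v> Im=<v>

Re=0.3613 Im=0.0000

First d^1_{0,0}(β=1.2011), then the phase factors e^{-i(0)α} and e^{-i(0)γ}:
With c≡cos(β/2)=0.825025 and s≡sin(β/2)=0.565096, N=[1·1·1·1]^{1/2}=1.000000
k∈{0,1} keeps every argument non-negative
  k=0: (−1)^0·1.0000/(1)·0.8250^2·0.5651^0 = +0.680666
  k=1: (−1)^1·1.0000/(1)·0.8250^0·0.5651^2 = -0.319334
d^1_{0,0}(1.2011) = +0.680666 -0.319334 = +0.361332
Attach z-rotation phases: D = e^{-i(0)(5.9381)}·(+0.361332)·e^{-i(0)(2.5116)} = +0.361332+0.000000i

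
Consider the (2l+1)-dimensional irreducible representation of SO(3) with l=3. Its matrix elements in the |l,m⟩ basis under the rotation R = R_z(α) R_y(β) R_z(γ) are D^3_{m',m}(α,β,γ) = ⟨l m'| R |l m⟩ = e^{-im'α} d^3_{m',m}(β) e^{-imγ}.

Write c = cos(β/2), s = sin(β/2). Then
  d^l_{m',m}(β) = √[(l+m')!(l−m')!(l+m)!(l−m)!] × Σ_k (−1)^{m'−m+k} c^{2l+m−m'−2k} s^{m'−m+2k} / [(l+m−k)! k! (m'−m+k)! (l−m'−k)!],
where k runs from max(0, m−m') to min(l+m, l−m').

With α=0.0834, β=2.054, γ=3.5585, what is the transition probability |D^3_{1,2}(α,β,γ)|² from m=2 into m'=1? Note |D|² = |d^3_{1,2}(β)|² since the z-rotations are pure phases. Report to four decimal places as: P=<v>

First d^3_{1,2}(β=2.054), then the phase factors e^{-i(1)α} and e^{-i(2)γ}:
c=cos(2.054/2)=0.517388, s=sin(2.054/2)=0.855751; N=√[24·2·120·1]=75.894664
k∈{1,2} keeps every argument non-negative
  k=1: (−1)^0·75.8947/(24)·0.5174^5·0.8558^1 = +0.100330
  k=2: (−1)^1·75.8947/(12)·0.5174^3·0.8558^3 = -0.548936
d^3_{1,2}(2.054) = +0.100330 -0.548936 = -0.448606
|D^3_{1,2}|² = |d^3_{1,2}(β)|² = (-0.448606)² = 0.201248 (the z-rotation phases have unit modulus)

P=0.2012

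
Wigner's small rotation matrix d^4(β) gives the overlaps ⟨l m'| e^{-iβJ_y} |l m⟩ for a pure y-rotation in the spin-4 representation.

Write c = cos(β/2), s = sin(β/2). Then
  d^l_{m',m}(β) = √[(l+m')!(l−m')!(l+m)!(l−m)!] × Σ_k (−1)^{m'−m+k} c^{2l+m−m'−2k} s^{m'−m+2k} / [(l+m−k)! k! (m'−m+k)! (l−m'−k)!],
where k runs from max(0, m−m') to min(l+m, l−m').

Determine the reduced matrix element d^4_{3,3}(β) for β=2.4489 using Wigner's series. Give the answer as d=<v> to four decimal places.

d^4_{3,3}(β=2.4489) via Wigner's sum:
Half-angle: c=0.339463, s=0.940619. N=√(5040·1·5040·1)=5040.000000
Admissible k: 0..1 (factorial args all ≥0)
  k=0: (−1)^0·5040.0000/(5040)·0.3395^8·0.9406^0 = +0.000176
  k=1: (−1)^1·5040.0000/(720)·0.3395^6·0.9406^2 = -0.009477
d^4_{3,3}(2.4489) = +0.000176 -0.009477 = -0.009301

d=-0.0093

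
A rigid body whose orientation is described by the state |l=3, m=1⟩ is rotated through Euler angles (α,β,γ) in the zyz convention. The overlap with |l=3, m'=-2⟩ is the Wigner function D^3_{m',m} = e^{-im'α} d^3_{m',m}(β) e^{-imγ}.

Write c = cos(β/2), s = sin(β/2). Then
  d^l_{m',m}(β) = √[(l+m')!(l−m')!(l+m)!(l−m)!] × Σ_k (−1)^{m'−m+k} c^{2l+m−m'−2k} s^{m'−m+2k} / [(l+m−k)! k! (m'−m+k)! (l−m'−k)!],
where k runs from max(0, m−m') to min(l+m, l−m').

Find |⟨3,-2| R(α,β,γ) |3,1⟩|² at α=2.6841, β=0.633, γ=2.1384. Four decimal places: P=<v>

D^3_{-2,1}(2.6841,0.633,2.1384) = e^{-i·-2·2.6841}·d^3_{-2,1}(0.633)·e^{-i·1·2.1384}. Compute d first:
Half-angle: c=0.950331, s=0.311242. N=√(1·120·24·2)=75.894664
k∈{3,4} keeps every argument non-negative
  k=3: (−1)^0·75.8947/(12)·0.9503^3·0.3112^3 = +0.163663
  k=4: (−1)^1·75.8947/(24)·0.9503^1·0.3112^5 = -0.008777
d^3_{-2,1}(0.633) = +0.163663 -0.008777 = +0.154885
|D^3_{-2,1}|² = |d^3_{-2,1}(β)|² = (+0.154885)² = 0.023989 (the z-rotation phases have unit modulus)

P=0.0240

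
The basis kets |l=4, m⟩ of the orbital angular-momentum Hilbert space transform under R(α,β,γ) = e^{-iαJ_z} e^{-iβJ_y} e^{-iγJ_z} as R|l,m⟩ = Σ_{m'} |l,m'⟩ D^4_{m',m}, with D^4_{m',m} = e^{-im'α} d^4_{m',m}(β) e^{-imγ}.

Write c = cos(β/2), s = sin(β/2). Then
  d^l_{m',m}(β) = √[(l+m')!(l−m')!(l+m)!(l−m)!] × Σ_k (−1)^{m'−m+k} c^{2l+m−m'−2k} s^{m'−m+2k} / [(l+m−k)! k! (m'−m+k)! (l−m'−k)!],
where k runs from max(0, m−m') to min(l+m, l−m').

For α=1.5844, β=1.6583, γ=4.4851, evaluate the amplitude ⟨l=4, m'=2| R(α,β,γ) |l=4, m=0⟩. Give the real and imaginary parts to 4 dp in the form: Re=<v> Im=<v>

Re=0.3712 Im=-0.0101

D^4_{2,0}(1.5844,1.6583,4.4851) = e^{-i·2·1.5844}·d^4_{2,0}(1.6583)·e^{-i·0·4.4851}. Compute d first:
c=cos(1.6583/2)=0.675503, s=sin(1.6583/2)=0.737357; N=√[720·2·24·24]=910.735966
The bounds max(0,m−m')=0 and min(l+m,l−m')=2 give 3 terms
  k=0: (−1)^2·910.7360/(96)·0.6755^6·0.7374^2 = +0.490050
  k=1: (−1)^3·910.7360/(36)·0.6755^4·0.7374^4 = -1.557080
  k=2: (−1)^4·910.7360/(96)·0.6755^2·0.7374^6 = +0.695735
d^4_{2,0}(1.6583) = +0.490050 -1.557080 +0.695735 = -0.371295
D = (-0.999630+0.027204i)·(-0.371295)·(+1.000000+0.000000i) = +0.371157-0.010101i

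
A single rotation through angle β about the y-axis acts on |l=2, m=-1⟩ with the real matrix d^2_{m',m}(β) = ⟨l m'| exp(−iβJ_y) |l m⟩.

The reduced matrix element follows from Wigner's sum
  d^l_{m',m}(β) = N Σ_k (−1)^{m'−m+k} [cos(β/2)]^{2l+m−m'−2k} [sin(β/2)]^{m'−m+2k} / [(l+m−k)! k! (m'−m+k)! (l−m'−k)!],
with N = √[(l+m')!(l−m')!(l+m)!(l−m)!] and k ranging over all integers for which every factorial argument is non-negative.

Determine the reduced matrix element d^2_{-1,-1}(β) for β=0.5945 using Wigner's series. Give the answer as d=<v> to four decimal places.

d^2_{-1,-1}(β=0.5945) via Wigner's sum:
c=cos(0.5945/2)=0.956146, s=sin(0.5945/2)=0.292892; N=√[1·6·1·6]=6.000000
k∈{0,1} keeps every argument non-negative
  k=0: (−1)^0·6.0000/(6)·0.9561^4·0.2929^0 = +0.835788
  k=1: (−1)^1·6.0000/(2)·0.9561^2·0.2929^2 = -0.235279
d^2_{-1,-1}(0.5945) = +0.835788 -0.235279 = +0.600508

d=0.6005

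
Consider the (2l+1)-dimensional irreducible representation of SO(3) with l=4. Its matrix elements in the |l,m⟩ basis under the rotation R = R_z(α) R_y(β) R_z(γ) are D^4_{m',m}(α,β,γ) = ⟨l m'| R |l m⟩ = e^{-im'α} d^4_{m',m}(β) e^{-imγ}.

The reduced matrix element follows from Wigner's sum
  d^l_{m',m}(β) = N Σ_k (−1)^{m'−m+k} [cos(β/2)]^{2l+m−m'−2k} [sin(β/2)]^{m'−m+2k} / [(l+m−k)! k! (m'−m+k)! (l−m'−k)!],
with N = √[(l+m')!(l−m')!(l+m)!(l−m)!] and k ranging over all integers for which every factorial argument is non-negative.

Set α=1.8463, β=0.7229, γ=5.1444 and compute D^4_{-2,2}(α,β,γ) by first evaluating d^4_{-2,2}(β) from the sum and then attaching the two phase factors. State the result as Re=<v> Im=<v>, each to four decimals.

Re=0.1515 Im=-0.0490

Split into d^4_{-2,2}(β=0.7229) × two z-phases.
c=cos(0.7229/2)=0.935385, s=sin(0.7229/2)=0.353631; N=√[2·720·720·2]=1440.000000
k∈{4,5,6} keeps every argument non-negative
  k=4: (−1)^0·1440.0000/(96)·0.9354^4·0.3536^4 = +0.179578
  k=5: (−1)^1·1440.0000/(120)·0.9354^2·0.3536^6 = -0.020534
  k=6: (−1)^2·1440.0000/(1440)·0.9354^0·0.3536^8 = +0.000245
d^4_{-2,2}(0.7229) = +0.179578 -0.020534 +0.000245 = +0.159289
Phases: e^{-i·(-2)·1.8463}=-0.851998-0.523546i, e^{-i·(2)·5.1444}=-0.649384+0.760461i ⇒ D=+0.151549-0.049050i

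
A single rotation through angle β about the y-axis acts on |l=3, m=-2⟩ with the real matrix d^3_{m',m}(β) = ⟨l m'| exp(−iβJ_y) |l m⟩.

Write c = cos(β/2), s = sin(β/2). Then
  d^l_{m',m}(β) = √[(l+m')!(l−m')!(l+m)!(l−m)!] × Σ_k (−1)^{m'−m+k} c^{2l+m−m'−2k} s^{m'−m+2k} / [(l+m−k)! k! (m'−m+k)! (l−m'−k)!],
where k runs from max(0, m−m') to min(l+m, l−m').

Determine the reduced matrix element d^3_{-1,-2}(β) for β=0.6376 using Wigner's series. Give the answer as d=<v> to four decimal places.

d^3_{-1,-2}(β=0.6376) via Wigner's sum:
c=cos(0.6376/2)=0.949612, s=sin(0.6376/2)=0.313427; N=√[2·24·1·120]=75.894664
k∈{0,1} keeps every argument non-negative
  k=0: (−1)^1·75.8947/(24)·0.9496^5·0.3134^1 = -0.765364
  k=1: (−1)^2·75.8947/(12)·0.9496^3·0.3134^3 = +0.166755
d^3_{-1,-2}(0.6376) = -0.765364 +0.166755 = -0.598609

d=-0.5986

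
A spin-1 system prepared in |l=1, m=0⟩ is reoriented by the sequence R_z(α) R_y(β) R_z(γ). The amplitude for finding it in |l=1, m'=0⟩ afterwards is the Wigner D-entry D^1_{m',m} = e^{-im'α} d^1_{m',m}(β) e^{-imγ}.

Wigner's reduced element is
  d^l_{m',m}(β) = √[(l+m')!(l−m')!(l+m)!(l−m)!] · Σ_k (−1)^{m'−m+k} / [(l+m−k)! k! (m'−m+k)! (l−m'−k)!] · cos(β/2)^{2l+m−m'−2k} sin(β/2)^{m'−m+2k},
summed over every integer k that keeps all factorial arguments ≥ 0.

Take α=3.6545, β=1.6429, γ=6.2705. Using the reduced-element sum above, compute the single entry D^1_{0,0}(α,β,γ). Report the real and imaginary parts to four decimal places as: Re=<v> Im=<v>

First d^1_{0,0}(β=1.6429), then the phase factors e^{-i(0)α} and e^{-i(0)γ}:
c=cos(1.6429/2)=0.681160, s=sin(1.6429/2)=0.732134; N=√[1·1·1·1]=1.000000
Admissible k: 0..1 (factorial args all ≥0)
  k=0: (−1)^0·1.0000/(1)·0.6812^2·0.7321^0 = +0.463979
  k=1: (−1)^1·1.0000/(1)·0.6812^0·0.7321^2 = -0.536021
d^1_{0,0}(1.6429) = +0.463979 -0.536021 = -0.072041
D = (+1.000000+0.000000i)·(-0.072041)·(+1.000000+0.000000i) = -0.072041+0.000000i

Re=-0.0720 Im=0.0000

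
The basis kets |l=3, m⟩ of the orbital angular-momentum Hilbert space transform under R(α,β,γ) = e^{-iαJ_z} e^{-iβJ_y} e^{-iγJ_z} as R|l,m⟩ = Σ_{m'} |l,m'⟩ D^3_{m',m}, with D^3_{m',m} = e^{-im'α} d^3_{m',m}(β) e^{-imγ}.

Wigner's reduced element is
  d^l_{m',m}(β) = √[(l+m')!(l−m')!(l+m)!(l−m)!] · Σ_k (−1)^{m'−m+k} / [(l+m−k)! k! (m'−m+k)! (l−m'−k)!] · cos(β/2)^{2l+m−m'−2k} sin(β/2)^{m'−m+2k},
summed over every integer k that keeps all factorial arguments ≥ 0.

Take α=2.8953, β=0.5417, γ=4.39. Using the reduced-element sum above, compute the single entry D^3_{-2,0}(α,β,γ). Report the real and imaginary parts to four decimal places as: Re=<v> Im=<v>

Re=0.2748 Im=-0.1475

Split into d^3_{-2,0}(β=0.5417) × two z-phases.
Half-angle: c=0.963544, s=0.267551. N=√(1·120·6·6)=65.726707
k: max(0,(0)−(-2))=2 … min(3+(0),3−(-2))=3
  k=2: (−1)^0·65.7267/(12)·0.9635^4·0.2676^2 = +0.337954
  k=3: (−1)^1·65.7267/(12)·0.9635^2·0.2676^4 = -0.026057
d^3_{-2,0}(0.5417) = +0.337954 -0.026057 = +0.311897
Attach z-rotation phases: D = e^{-i(-2)(2.8953)}·(+0.311897)·e^{-i(0)(4.39)} = +0.274817-0.147498i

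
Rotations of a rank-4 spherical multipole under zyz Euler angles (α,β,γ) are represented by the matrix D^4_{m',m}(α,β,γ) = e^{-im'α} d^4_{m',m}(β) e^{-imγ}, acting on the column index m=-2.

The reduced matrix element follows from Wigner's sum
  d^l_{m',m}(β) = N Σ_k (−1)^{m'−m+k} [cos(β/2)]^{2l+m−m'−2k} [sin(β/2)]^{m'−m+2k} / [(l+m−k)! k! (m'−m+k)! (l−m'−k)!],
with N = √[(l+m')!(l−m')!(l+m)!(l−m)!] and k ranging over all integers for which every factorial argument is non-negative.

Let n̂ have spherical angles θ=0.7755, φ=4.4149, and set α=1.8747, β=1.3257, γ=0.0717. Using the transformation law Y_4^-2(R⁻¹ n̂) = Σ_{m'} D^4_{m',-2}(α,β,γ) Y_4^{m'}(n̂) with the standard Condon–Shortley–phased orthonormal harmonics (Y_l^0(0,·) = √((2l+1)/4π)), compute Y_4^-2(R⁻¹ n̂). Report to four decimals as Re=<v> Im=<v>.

Need the full column D^4_{m',-2} for m'=−4..4 at α=1.8747, β=1.3257, γ=0.0717.
cos(β/2)=0.788242, sin(β/2)=0.615366
d^4_{-4,-2}: single k=2 term ⇒ +0.480620;  D = +0.101027+0.469882i
d^4_{-3,-2}: k∈[1..2] ⇒ +0.435324 -0.795944 = -0.360619;  D = -0.313722+0.177833i
d^4_{-2,-2}: k∈[0..2] ⇒ +0.149030 -1.089944 +0.830352 = -0.110562;  D = +0.080806+0.075461i
d^4_{-1,-2}: k∈[0..2] ⇒ -0.493611 +1.504192 -0.611167 = +0.399413;  D = -0.172761+0.360118i
d^4_{0,-2}: k∈[0..2] ⇒ +0.861677 -1.400429 +0.320067 = -0.218686;  D = -0.216441-0.031252i
d^4_{1,-2}: k∈[0..2] ⇒ -1.002795 +0.916751 -0.111745 = -0.197789;  D = +0.031610+0.195247i
d^4_{2,-2}: k∈[0..2] ⇒ +0.830352 -0.404856 +0.020562 = +0.446058;  D = -0.398815+0.199786i
d^4_{3,-2}: k∈[0..1] ⇒ -0.485099 +0.098550 = -0.386549;  D = -0.268621-0.277962i
d^4_{4,-2}: single k=0 term ⇒ +0.178525;  D = +0.085367-0.156791i
Y_4^{m'}(θ=0.7755,φ=4.4149) and Σ D·Y over m':
  (+0.1010+0.4699i)·(+0.0395+0.0987i)  (-0.3137+0.1778i)·(+0.2388-0.1924i)  (+0.0808+0.0755i)·(-0.3489-0.2361i)  (-0.1728+0.3601i)·(-0.0395+0.1287i)  (-0.2164-0.0313i)·(-0.3382+0.0000i)  (+0.0316+0.1952i)·(+0.0395+0.1287i)  (-0.3988+0.1998i)·(-0.3489+0.2361i)  (-0.2686-0.2780i)·(-0.2388-0.1924i)  (+0.0854-0.1568i)·(+0.0395-0.0987i)
Y_4^-2(R⁻¹ n̂) = +0.006852+0.011444i

Re=0.0069 Im=0.0114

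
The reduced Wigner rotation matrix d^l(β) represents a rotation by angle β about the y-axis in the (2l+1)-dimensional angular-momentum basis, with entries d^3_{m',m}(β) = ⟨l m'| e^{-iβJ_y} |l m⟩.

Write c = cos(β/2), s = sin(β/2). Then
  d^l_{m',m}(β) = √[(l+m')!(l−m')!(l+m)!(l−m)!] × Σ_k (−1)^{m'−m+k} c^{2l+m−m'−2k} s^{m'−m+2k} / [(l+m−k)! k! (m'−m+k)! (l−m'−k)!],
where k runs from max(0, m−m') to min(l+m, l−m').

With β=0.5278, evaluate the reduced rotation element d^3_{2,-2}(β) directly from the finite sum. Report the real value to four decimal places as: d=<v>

d=0.0213

d^3_{2,-2}(β=0.5278) via Wigner's sum:
With c≡cos(β/2)=0.965380 and s≡sin(β/2)=0.260848, N=[120·1·1·120]^{1/2}=120.000000
Admissible k: 0..1 (factorial args all ≥0)
  k=0: (−1)^4·120.0000/(24)·0.9654^2·0.2608^4 = +0.021573
  k=1: (−1)^5·120.0000/(120)·0.9654^0·0.2608^6 = -0.000315
d^3_{2,-2}(0.5278) = +0.021573 -0.000315 = +0.021258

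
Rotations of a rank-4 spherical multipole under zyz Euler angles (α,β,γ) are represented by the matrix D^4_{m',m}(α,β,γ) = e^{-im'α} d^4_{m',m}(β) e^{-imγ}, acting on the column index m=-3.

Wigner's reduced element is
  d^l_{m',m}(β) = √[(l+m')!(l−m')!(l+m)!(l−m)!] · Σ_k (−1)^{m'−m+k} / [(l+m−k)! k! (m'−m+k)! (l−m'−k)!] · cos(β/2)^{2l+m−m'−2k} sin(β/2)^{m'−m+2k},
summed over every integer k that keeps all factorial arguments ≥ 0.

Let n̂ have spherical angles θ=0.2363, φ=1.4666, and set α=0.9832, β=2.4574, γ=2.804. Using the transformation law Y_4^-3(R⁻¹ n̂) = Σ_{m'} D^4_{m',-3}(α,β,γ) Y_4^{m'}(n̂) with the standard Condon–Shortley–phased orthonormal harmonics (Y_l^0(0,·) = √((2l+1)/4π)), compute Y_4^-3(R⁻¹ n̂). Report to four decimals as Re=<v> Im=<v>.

Need the full column D^4_{m',-3} for m'=−4..4 at α=0.9832, β=2.4574, γ=2.804.
cos(β/2)=0.335463, sin(β/2)=0.942053
d^4_{-4,-3}: single k=1 term ⇒ +0.001274;  D = +0.001243-0.000280i
d^4_{-3,-3}: k∈[0..1] ⇒ +0.000160 -0.008853 = -0.008693;  D = -0.003111+0.008117i
d^4_{-2,-3}: k∈[0..1] ⇒ -0.001685 +0.039869 = +0.038184;  D = -0.022098-0.031139i
d^4_{-1,-3}: k∈[0..1] ⇒ +0.010039 -0.131947 = -0.121908;  D = +0.121854-0.003605i
d^4_{0,-3}: k∈[0..1] ⇒ -0.042025 +0.331417 = +0.289391;  D = -0.153235+0.245492i
d^4_{1,-3}: k∈[0..1] ⇒ +0.131947 -0.624327 = -0.492380;  D = -0.203100-0.448541i
d^4_{2,-3}: k∈[0..1] ⇒ -0.314410 +0.826489 = +0.512080;  D = +0.505341+0.082804i
d^4_{3,-3}: k∈[0..1] ⇒ +0.550605 -0.620304 = -0.069699;  D = -0.047510+0.050998i
d^4_{4,-3}: single k=0 term ⇒ -0.624767;  D = +0.144372+0.607857i
Y_4^{m'}(θ=0.2363,φ=1.4666) and Σ D·Y over m':
  (+0.0012-0.0003i)·(+0.0012+0.0005i)  (-0.0031+0.0081i)·(-0.0048+0.0149i)  (-0.0221-0.0311i)·(-0.1007-0.0213i)  (+0.1219-0.0036i)·(+0.0405-0.3873i)  (-0.1532+0.2455i)·(+0.6255+0.0000i)  (-0.2031-0.4485i)·(-0.0405-0.3873i)  (+0.5053+0.0828i)·(-0.1007+0.0213i)  (-0.0475+0.0510i)·(+0.0048+0.0149i)  (+0.1444+0.6079i)·(+0.0012-0.0005i)
Y_4^-3(R⁻¹ n̂) = -0.309492+0.209186i

Re=-0.3095 Im=0.2092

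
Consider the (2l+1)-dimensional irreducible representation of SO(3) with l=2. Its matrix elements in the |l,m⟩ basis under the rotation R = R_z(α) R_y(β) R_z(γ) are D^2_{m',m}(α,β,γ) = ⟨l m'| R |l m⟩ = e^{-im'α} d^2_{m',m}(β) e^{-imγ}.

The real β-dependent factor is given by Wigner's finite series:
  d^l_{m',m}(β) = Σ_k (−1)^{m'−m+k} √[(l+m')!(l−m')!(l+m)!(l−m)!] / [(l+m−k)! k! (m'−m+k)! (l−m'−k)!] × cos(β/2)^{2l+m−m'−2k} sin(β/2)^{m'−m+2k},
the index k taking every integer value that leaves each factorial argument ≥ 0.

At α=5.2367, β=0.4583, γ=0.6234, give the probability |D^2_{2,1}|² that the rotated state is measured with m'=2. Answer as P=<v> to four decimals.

P=0.1761

Split into d^2_{2,1}(β=0.4583) × two z-phases.
c=cos(0.4583/2)=0.973860, s=sin(0.4583/2)=0.227150; N=√[24·1·6·1]=12.000000
k∈{0} keeps every argument non-negative
  k=0: (−1)^1·12.0000/(6)·0.9739^3·0.2271^1 = -0.419596
d^2_{2,1}(0.4583) = -0.419596
|D^2_{2,1}|² = |d^2_{2,1}(β)|² = (-0.419596)² = 0.176061 (the z-rotation phases have unit modulus)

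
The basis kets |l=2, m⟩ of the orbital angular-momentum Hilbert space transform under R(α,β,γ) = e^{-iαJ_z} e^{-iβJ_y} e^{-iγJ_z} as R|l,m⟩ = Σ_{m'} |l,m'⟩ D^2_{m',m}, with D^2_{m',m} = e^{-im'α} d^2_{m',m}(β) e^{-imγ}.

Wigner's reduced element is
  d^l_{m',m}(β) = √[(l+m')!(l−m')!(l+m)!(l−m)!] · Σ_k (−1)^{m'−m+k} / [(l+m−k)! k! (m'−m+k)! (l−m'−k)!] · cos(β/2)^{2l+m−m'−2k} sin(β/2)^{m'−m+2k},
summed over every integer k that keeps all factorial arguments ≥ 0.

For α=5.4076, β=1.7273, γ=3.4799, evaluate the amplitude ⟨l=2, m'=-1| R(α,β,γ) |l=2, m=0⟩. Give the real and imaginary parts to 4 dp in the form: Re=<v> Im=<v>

Re=-0.1208 Im=0.1448

D^2_{-1,0}(5.4076,1.7273,3.4799) = e^{-i·-1·5.4076}·d^2_{-1,0}(1.7273)·e^{-i·0·3.4799}. Compute d first:
c=cos(1.7273/2)=0.649667, s=sin(1.7273/2)=0.760219; N=√[1·6·2·2]=4.898979
The bounds max(0,m−m')=1 and min(l+m,l−m')=2 give 2 terms
  k=1: (−1)^0·4.8990/(2)·0.6497^3·0.7602^1 = +0.510607
  k=2: (−1)^1·4.8990/(2)·0.6497^1·0.7602^3 = -0.699169
d^2_{-1,0}(1.7273) = +0.510607 -0.699169 = -0.188562
D = (+0.640547-0.767919i)·(-0.188562)·(+1.000000+0.000000i) = -0.120783+0.144801i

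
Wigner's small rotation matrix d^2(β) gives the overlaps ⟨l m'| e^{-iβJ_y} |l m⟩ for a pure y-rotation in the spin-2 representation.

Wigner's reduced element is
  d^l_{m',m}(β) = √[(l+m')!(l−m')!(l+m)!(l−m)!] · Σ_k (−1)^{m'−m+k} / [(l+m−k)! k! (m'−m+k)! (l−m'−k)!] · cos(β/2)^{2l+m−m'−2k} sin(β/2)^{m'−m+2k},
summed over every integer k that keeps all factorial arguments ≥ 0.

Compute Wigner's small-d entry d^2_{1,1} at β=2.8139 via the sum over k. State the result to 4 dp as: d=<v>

d=-0.0770

d^2_{1,1}(β=2.8139) via Wigner's sum:
Half-angle: c=0.163114, s=0.986607. N=√(6·1·6·1)=6.000000
The bounds max(0,m−m')=0 and min(l+m,l−m')=1 give 2 terms
  k=0: (−1)^0·6.0000/(6)·0.1631^4·0.9866^0 = +0.000708
  k=1: (−1)^1·6.0000/(2)·0.1631^2·0.9866^2 = -0.077695
d^2_{1,1}(2.8139) = +0.000708 -0.077695 = -0.076987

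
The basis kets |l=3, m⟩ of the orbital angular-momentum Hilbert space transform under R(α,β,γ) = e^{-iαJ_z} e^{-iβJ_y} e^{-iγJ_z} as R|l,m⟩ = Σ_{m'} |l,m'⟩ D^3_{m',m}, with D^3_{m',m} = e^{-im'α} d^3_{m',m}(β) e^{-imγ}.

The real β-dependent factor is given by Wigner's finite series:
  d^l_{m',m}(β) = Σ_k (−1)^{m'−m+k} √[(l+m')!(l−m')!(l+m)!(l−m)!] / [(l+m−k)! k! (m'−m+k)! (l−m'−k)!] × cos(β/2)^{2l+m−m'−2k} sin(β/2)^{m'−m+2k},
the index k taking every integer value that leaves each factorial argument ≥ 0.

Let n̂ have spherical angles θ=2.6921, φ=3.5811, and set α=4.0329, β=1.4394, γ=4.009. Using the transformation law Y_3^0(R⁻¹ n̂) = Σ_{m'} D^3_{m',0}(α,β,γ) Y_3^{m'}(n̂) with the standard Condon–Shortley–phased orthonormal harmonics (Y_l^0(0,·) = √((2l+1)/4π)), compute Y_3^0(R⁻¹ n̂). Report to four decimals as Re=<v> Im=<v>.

Re=-0.2652 Im=0.0000

Need the full column D^3_{m',0} for m'=−3..3 at α=4.0329, β=1.4394, γ=4.009.
cos(β/2)=0.752004, sin(β/2)=0.659159
d^3_{-3,0}: single k=3 term ⇒ +0.544685;  D = +0.486197-0.245548i
d^3_{-2,0}: k∈[2..3] ⇒ +0.761063 -0.584738 = +0.176325;  D = -0.037070+0.172384i
d^3_{-1,0}: k∈[1..3] ⇒ +0.549136 -1.265733 +0.324162 = -0.392435;  D = +0.246605+0.305273i
d^3_{0,0}: k∈[0..3] ⇒ +0.180850 -1.250554 +0.960823 -0.082024 = -0.190905;  D = -0.190905+0.000000i
d^3_{1,0}: k∈[0..2] ⇒ -0.549136 +1.265733 -0.324162 = +0.392435;  D = -0.246605+0.305273i
d^3_{2,0}: k∈[0..1] ⇒ +0.761063 -0.584738 = +0.176325;  D = -0.037070-0.172384i
d^3_{3,0}: single k=0 term ⇒ -0.544685;  D = -0.486197-0.245548i
Y_3^{m'}(θ=2.6921,φ=3.5811) and Σ D·Y over m':
  (+0.4862-0.2455i)·(-0.0085+0.0331i)  (-0.0371+0.1724i)·(-0.1109+0.1338i)  (+0.2466+0.3053i)·(-0.3884+0.1826i)  (-0.1909+0.0000i)·(-0.3549+0.0000i)  (-0.2466+0.3053i)·(+0.3884+0.1826i)  (-0.0371-0.1724i)·(-0.1109-0.1338i)  (-0.4862-0.2455i)·(+0.0085+0.0331i)
Y_3^0(R⁻¹ n̂) = -0.265217+0.000000i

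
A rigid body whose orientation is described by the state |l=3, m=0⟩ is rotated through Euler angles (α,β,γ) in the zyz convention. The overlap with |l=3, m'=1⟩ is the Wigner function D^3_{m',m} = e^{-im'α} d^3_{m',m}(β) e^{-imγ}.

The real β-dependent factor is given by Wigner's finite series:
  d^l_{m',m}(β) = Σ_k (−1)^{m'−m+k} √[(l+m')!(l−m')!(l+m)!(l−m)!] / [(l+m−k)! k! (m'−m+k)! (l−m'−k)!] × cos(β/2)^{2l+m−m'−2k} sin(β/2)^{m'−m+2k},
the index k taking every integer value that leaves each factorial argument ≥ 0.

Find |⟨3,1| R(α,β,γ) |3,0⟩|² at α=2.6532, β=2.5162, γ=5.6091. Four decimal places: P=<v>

First d^3_{1,0}(β=2.5162), then the phase factors e^{-i(1)α} and e^{-i(0)γ}:
With c≡cos(β/2)=0.307625 and s≡sin(β/2)=0.951508, N=[24·2·6·6]^{1/2}=41.569219
Admissible k: 0..2 (factorial args all ≥0)
  k=0: (−1)^1·41.5692/(12)·0.3076^5·0.9515^1 = -0.009081
  k=1: (−1)^2·41.5692/(4)·0.3076^3·0.9515^3 = +0.260624
  k=2: (−1)^3·41.5692/(12)·0.3076^1·0.9515^5 = -0.831140
d^3_{1,0}(2.5162) = -0.009081 +0.260624 -0.831140 = -0.579596
|D^3_{1,0}|² = |d^3_{1,0}(β)|² = (-0.579596)² = 0.335931 (the z-rotation phases have unit modulus)

P=0.3359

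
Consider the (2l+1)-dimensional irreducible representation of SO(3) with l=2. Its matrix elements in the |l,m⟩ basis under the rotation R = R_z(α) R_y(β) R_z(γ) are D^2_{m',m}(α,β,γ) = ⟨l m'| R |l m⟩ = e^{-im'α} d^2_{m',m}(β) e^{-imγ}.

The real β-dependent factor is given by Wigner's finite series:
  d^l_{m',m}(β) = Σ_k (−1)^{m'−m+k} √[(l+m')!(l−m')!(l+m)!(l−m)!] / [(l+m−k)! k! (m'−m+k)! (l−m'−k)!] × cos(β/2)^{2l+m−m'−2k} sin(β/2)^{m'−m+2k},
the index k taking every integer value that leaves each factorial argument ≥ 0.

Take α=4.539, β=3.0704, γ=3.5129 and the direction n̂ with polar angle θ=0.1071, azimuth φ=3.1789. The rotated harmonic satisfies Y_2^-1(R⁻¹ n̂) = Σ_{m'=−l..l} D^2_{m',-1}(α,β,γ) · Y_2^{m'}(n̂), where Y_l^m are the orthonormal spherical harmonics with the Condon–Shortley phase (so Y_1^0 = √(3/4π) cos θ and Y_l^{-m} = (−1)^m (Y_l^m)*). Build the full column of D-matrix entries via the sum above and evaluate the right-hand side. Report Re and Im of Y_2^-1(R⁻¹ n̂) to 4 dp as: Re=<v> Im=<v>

Need the full column D^2_{m',-1} for m'=−2..2 at α=4.539, β=3.0704, γ=3.5129.
cos(β/2)=0.035589, sin(β/2)=0.999367
d^2_{-2,-1}: single k=1 term ⇒ +0.000090;  D = +0.000090+0.000002i
d^2_{-1,-1}: k∈[0..1] ⇒ +0.000002 -0.003795 = -0.003793;  D = +0.000746-0.003719i
d^2_{0,-1}: k∈[0..1] ⇒ -0.000110 +0.087009 = +0.086899;  D = -0.080977-0.031530i
d^2_{1,-1}: k∈[0..1] ⇒ +0.003795 -0.997468 = -0.993674;  D = -0.514880+0.849874i
d^2_{2,-1}: single k=0 term ⇒ -0.071042;  D = -0.053500-0.046742i
Y_2^{m'}(θ=0.1071,φ=3.1789) and Σ D·Y over m':
  (+0.0001+0.0000i)·(+0.0044-0.0003i)  (+0.0007-0.0037i)·(-0.0821+0.0031i)  (-0.0810-0.0315i)·(+0.6200+0.0000i)  (-0.5149+0.8499i)·(+0.0821+0.0031i)  (-0.0535-0.0467i)·(+0.0044+0.0003i)
Y_2^-1(R⁻¹ n̂) = -0.095322+0.048693i

Re=-0.0953 Im=0.0487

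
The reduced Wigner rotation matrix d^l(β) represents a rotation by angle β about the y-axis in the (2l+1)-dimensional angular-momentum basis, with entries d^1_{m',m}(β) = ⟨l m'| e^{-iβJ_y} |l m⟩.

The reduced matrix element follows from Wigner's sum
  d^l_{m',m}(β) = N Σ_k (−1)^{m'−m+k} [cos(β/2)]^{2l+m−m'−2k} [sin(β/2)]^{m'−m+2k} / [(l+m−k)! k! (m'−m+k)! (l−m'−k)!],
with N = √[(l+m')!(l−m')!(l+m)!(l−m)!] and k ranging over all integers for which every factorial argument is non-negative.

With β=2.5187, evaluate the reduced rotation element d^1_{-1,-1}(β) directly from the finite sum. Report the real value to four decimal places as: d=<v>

d^1_{-1,-1}(β=2.5187) via Wigner's sum:
Half-angle: c=0.306436, s=0.951891. N=√(1·2·1·2)=2.000000
The bounds max(0,m−m')=0 and min(l+m,l−m')=0 give 1 term
  k=0: (−1)^0·2.0000/(2)·0.3064^2·0.9519^0 = +0.093903
d^1_{-1,-1}(2.5187) = +0.093903

d=0.0939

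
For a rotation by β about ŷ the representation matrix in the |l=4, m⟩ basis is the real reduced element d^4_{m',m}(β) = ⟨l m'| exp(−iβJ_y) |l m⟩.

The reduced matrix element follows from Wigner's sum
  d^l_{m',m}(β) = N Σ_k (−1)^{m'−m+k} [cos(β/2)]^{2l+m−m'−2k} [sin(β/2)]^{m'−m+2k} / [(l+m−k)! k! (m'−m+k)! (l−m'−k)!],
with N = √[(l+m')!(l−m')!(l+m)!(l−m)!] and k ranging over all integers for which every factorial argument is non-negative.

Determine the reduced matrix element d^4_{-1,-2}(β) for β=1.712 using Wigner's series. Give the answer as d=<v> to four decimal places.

d=-0.0395

d^4_{-1,-2}(β=1.712) via Wigner's sum:
Half-angle: c=0.655464, s=0.755227. N=√(6·120·2·720)=1018.233765
Admissible k: 0..2 (factorial args all ≥0)
  k=0: (−1)^1·1018.2338/(240)·0.6555^7·0.7552^1 = -0.166553
  k=1: (−1)^2·1018.2338/(48)·0.6555^5·0.7552^3 = +1.105557
  k=2: (−1)^3·1018.2338/(72)·0.6555^3·0.7552^5 = -0.978470
d^4_{-1,-2}(1.712) = -0.166553 +1.105557 -0.978470 = -0.039466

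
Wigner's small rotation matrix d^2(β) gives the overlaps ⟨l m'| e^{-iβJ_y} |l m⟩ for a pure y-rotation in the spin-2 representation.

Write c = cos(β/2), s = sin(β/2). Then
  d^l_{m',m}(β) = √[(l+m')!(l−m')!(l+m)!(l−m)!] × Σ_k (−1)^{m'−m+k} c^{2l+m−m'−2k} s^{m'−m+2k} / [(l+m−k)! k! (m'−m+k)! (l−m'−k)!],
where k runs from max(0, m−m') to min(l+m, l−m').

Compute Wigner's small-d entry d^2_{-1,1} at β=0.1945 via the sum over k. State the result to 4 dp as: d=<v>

d^2_{-1,1}(β=0.1945) via Wigner's sum:
With c≡cos(β/2)=0.995275 and s≡sin(β/2)=0.097097, N=[1·6·6·1]^{1/2}=6.000000
The bounds max(0,m−m')=2 and min(l+m,l−m')=3 give 2 terms
  k=2: (−1)^0·6.0000/(2)·0.9953^2·0.0971^2 = +0.028017
  k=3: (−1)^1·6.0000/(6)·0.9953^0·0.0971^4 = -0.000089
d^2_{-1,1}(0.1945) = +0.028017 -0.000089 = +0.027928

d=0.0279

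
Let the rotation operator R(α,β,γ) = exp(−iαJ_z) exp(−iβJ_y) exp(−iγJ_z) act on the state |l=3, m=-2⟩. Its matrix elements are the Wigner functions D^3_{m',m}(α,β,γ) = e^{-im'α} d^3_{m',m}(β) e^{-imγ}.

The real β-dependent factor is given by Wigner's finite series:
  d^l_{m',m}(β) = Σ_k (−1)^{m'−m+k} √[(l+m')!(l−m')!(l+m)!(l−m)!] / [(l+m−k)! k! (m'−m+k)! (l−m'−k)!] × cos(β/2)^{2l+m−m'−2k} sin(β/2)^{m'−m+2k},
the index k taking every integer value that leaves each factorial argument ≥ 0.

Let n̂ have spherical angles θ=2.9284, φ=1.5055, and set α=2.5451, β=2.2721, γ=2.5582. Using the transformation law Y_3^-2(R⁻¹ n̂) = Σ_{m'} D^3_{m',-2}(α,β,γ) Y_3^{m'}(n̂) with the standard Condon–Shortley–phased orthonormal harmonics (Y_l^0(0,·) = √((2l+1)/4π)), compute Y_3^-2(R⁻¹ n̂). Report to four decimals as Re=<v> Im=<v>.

Re=0.2874 Im=-0.2143

Need the full column D^3_{m',-2} for m'=−3..3 at α=2.5451, β=2.2721, γ=2.5582.
cos(β/2)=0.421180, sin(β/2)=0.906977
d^3_{-3,-2}: single k=1 term ⇒ +0.029445;  D = +0.028941+0.005426i
d^3_{-2,-2}: k∈[0..1] ⇒ +0.005582 -0.129430 = -0.123848;  D = +0.087886+0.087260i
d^3_{-1,-2}: k∈[0..1] ⇒ -0.038013 +0.352552 = +0.314538;  D = +0.060170+0.308730i
d^3_{0,-2}: k∈[0..1] ⇒ +0.141783 -0.657479 = -0.515695;  D = -0.202725+0.474178i
d^3_{1,-2}: k∈[0..1] ⇒ -0.352552 +0.817428 = +0.464876;  D = -0.391306+0.250976i
d^3_{2,-2}: k∈[0..1] ⇒ +0.600193 -0.556644 = +0.043549;  D = +0.043534+0.001141i
d^3_{3,-2}: single k=0 term ⇒ -0.633177;  D = +0.514336+0.369284i
Y_3^{m'}(θ=2.9284,φ=1.5055) and Σ D·Y over m':
  (+0.0289+0.0054i)·(-0.0008+0.0039i)  (+0.0879+0.0873i)·(+0.0443+0.0058i)  (+0.0602+0.3087i)·(+0.0168-0.2577i)  (-0.2027+0.4742i)·(-0.6478+0.0000i)  (-0.3913+0.2510i)·(-0.0168-0.2577i)  (+0.0435+0.0011i)·(+0.0443-0.0058i)  (+0.5143+0.3693i)·(+0.0008+0.0039i)
Y_3^-2(R⁻¹ n̂) = +0.287395-0.214324i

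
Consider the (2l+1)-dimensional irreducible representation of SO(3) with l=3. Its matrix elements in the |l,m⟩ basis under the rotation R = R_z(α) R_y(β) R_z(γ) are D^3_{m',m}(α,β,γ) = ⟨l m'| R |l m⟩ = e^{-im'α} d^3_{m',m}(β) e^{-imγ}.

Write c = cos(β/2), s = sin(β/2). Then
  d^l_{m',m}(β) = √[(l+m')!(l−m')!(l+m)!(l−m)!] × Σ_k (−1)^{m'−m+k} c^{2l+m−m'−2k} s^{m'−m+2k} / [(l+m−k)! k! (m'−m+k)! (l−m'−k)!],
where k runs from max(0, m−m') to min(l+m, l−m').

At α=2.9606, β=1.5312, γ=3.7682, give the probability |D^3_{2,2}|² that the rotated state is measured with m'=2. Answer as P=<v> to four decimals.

First d^3_{2,2}(β=1.5312), then the phase factors e^{-i(2)α} and e^{-i(2)γ}:
c=cos(1.5312/2)=0.720967, s=sin(1.5312/2)=0.692970; N=√[120·1·120·1]=120.000000
k∈{0,1} keeps every argument non-negative
  k=0: (−1)^0·120.0000/(120)·0.7210^6·0.6930^0 = +0.140440
  k=1: (−1)^1·120.0000/(24)·0.7210^4·0.6930^2 = -0.648723
d^3_{2,2}(1.5312) = +0.140440 -0.648723 = -0.508283
|D^3_{2,2}|² = |d^3_{2,2}(β)|² = (-0.508283)² = 0.258352 (the z-rotation phases have unit modulus)

P=0.2584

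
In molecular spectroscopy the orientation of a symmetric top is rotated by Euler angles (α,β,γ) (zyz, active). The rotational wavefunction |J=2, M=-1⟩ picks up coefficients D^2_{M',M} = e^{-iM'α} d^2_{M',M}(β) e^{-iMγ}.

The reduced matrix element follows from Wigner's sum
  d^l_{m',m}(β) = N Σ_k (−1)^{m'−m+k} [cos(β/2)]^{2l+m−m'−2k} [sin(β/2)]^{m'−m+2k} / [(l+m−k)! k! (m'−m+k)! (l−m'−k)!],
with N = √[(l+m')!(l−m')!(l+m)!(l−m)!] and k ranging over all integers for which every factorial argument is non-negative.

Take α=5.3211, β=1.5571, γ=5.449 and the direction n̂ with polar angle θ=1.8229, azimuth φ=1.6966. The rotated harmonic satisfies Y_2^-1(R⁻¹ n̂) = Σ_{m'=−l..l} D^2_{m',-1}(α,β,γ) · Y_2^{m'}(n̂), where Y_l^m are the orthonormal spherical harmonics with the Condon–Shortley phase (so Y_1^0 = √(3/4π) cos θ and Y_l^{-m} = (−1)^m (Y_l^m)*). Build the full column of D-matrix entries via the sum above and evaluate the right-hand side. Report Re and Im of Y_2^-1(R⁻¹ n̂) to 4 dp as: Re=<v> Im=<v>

Need the full column D^2_{m',-1} for m'=−2..2 at α=5.3211, β=1.5571, γ=5.449.
cos(β/2)=0.711933, sin(β/2)=0.702248
d^2_{-2,-1}: single k=1 term ⇒ +0.506800;  D = -0.470037-0.189505i
d^2_{-1,-1}: k∈[0..1] ⇒ +0.256895 -0.749859 = -0.492964;  D = +0.110211+0.480487i
d^2_{0,-1}: k∈[0..1] ⇒ -0.620701 +0.603929 = -0.016772;  D = -0.011267+0.012424i
d^2_{1,-1}: k∈[0..1] ⇒ +0.749859 -0.243199 = +0.506660;  D = +0.502522+0.064625i
d^2_{2,-1}: single k=0 term ⇒ -0.493106;  D = -0.228061-0.437198i
Y_2^{m'}(θ=1.8229,φ=1.6966) and Σ D·Y over m':
  (-0.4700-0.1895i)·(-0.3508+0.0902i)  (+0.1102+0.4805i)·(+0.0234+0.1851i)  (-0.0113+0.0124i)·(-0.2565+0.0000i)  (+0.5025+0.0646i)·(-0.0234+0.1851i)  (-0.2281-0.4372i)·(-0.3508-0.0902i)
Y_2^-1(R⁻¹ n̂) = +0.115361+0.318038i

Re=0.1154 Im=0.3180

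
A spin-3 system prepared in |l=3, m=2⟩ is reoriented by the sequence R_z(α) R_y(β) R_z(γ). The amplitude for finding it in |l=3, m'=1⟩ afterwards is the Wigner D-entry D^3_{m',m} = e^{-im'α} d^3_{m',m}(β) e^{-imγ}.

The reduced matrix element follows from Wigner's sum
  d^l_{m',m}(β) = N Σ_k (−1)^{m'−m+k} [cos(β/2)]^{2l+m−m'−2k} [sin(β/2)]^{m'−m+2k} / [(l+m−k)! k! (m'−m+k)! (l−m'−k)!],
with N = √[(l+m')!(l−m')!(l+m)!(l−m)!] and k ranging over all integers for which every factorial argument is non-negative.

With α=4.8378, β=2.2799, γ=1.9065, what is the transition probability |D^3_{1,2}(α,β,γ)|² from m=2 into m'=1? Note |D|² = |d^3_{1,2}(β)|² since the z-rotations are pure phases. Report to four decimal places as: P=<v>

P=0.0955

Split into d^3_{1,2}(β=2.2799) × two z-phases.
c=cos(2.2799/2)=0.417640, s=sin(2.2799/2)=0.908613; N=√[24·2·120·1]=75.894664
k∈{1,2} keeps every argument non-negative
  k=1: (−1)^0·75.8947/(24)·0.4176^5·0.9086^1 = +0.036508
  k=2: (−1)^1·75.8947/(12)·0.4176^3·0.9086^3 = -0.345599
d^3_{1,2}(2.2799) = +0.036508 -0.345599 = -0.309091
|D^3_{1,2}|² = |d^3_{1,2}(β)|² = (-0.309091)² = 0.095537 (the z-rotation phases have unit modulus)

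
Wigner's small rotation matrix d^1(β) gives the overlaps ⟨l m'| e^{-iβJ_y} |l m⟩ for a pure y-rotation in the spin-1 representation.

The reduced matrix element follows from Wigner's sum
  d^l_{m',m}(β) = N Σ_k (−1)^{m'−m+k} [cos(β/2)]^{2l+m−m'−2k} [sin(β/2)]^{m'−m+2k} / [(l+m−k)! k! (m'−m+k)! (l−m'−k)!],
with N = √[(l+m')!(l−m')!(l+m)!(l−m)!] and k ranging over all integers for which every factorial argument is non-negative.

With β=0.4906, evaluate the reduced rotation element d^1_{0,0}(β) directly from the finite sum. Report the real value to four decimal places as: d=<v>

d^1_{0,0}(β=0.4906) via Wigner's sum:
With c≡cos(β/2)=0.970065 and s≡sin(β/2)=0.242847, N=[1·1·1·1]^{1/2}=1.000000
Admissible k: 0..1 (factorial args all ≥0)
  k=0: (−1)^0·1.0000/(1)·0.9701^2·0.2428^0 = +0.941025
  k=1: (−1)^1·1.0000/(1)·0.9701^0·0.2428^2 = -0.058975
d^1_{0,0}(0.4906) = +0.941025 -0.058975 = +0.882050

d=0.8821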